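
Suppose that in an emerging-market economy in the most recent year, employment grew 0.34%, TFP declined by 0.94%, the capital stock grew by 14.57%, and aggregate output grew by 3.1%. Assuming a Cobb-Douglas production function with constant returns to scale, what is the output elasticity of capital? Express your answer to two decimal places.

0.26

gY = gA + α·gK + (1−α)·gL, so gY − gA − gL = α(gK − gL).
3.1 + 0.94 − 0.34 = α × (14.57 − 0.34).
3.7 = 14.23 α, so α = 0.26.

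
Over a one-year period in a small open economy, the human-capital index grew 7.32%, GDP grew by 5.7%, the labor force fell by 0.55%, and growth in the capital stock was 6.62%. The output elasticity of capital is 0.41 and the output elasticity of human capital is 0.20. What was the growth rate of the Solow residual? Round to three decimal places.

Labor's share = 1 − 0.41 − 0.2 = 0.39.
The capital stock: 0.41 × 6.62 = 2.7142 pp.
The human-capital index: 0.2 × 7.32 = 1.464 pp.
The labor force: 0.39 × (-0.55) = -0.2145 pp.
TFP growth = 5.7 − 3.9637 = 1.7363%.

The Solow residual grew 1.736%.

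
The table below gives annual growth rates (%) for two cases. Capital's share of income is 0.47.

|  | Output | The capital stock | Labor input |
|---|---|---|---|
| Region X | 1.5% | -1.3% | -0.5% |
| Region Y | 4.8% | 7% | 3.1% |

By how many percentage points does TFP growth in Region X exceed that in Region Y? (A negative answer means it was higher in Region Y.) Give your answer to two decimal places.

2.51 percentage points

Labor's share = 1 − 0.47 = 0.53.
Region X: TFP = 1.5 + 0.611 + 0.265 = 2.376%.
Region Y: TFP = 4.8 − 3.29 − 1.643 = -0.133%.
Difference = 2.376 − (-0.133) = 2.509 pp.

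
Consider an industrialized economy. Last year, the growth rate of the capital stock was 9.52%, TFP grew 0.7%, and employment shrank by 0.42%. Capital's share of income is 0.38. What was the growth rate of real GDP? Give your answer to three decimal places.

4.057%

Labor's share = 1 − 0.38 = 0.62.
The capital stock: 0.38 × 9.52 = 3.6176 pp.
Employment: 0.62 × (-0.42) = -0.2604 pp.
Output growth = 0.7 + 3.3572 = 4.0572%.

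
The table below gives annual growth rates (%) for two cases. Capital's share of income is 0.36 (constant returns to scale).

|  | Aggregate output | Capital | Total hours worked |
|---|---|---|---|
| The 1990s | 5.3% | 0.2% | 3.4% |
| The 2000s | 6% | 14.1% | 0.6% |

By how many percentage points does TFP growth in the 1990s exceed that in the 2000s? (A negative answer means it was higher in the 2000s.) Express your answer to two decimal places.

2.51 percentage points

Labor's share = 1 − 0.36 = 0.64.
The 1990s: TFP = 5.3 − 0.072 − 2.176 = 3.052%.
The 2000s: TFP = 6 − 5.076 − 0.384 = 0.54%.
Difference = 3.052 − (0.54) = 2.512 pp.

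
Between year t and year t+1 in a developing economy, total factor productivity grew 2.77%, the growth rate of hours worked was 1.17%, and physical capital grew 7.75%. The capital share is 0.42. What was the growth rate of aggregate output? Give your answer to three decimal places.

Aggregate output grew 6.704%.

Labor's share = 1 − 0.42 = 0.58.
Physical capital: 0.42 × 7.75 = 3.255 pp.
Hours worked: 0.58 × 1.17 = 0.6786 pp.
Output growth = 2.77 + 3.9336 = 6.7036%.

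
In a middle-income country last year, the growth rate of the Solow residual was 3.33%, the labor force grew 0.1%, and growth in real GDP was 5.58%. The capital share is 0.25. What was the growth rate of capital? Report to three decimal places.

Labor's share = 1 − 0.25 = 0.75.
gY = gA + 0.75×0.1 + 0.25×g.
0.25×g = 5.58 − 3.33 − 0.075 = 2.175.
g = 2.175 / 0.25 = 8.7%.

Capital growth was 8.700%.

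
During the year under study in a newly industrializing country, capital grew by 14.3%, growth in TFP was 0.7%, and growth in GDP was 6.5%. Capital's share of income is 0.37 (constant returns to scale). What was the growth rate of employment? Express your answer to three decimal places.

0.808%

Labor's share = 1 − 0.37 = 0.63.
gY = gA + 0.37×14.3 + 0.63×g.
0.63×g = 6.5 − 0.7 − 5.291 = 0.509.
g = 0.509 / 0.63 = 0.80794%.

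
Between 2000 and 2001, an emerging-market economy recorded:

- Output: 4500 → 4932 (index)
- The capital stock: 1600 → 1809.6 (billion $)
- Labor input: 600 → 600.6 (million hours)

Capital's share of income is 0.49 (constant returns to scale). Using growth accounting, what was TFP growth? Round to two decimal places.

3.13%

Output growth = (4932 − 4500) / 4500 = 9.6%.
The capital stock growth = (1809.6 − 1600) / 1600 = 13.1%.
Labor input growth = (600.6 − 600) / 600 = 0.1%.
Labor's share = 1 − 0.49 = 0.51.
The capital stock: 0.49 × 13.1 = 6.419 pp.
Labor input: 0.51 × 0.1 = 0.051 pp.
TFP growth = 9.6 − 6.47 = 3.13%.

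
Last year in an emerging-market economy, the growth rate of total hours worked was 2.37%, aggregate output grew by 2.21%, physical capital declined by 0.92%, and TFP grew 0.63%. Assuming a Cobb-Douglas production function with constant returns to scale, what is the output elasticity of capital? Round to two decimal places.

0.24

gY = gA + α·gK + (1−α)·gL, so gY − gA − gL = α(gK − gL).
2.21 − 0.63 − 2.37 = α × (-0.92 − 2.37).
-0.79 = -3.29 α, so α = 0.2401.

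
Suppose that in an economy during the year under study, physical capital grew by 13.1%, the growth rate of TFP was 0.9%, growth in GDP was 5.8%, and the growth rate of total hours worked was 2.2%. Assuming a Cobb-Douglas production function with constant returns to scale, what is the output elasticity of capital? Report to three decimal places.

0.248

gY = gA + α·gK + (1−α)·gL, so gY − gA − gL = α(gK − gL).
5.8 − 0.9 − 2.2 = α × (13.1 − 2.2).
2.7 = 10.9 α, so α = 0.24771.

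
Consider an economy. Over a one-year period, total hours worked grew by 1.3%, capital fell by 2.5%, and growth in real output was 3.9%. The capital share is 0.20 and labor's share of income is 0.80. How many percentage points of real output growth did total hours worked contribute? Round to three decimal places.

1.040 percentage points

Labor's share = 1 − 0.2 = 0.8.
Contribution = share × growth = 0.8 × 1.3 = 1.04 pp.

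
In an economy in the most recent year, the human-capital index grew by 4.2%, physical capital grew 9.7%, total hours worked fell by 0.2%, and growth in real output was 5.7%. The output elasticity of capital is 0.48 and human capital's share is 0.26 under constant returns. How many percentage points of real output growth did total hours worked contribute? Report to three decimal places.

-0.052

Labor's share = 1 − 0.48 − 0.26 = 0.26.
Contribution = share × growth = 0.26 × (-0.2) = -0.052 pp.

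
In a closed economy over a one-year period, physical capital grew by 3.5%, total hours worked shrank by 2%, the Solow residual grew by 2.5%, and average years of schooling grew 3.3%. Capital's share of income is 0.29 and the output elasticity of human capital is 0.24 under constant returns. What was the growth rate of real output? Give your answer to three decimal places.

Real output growth was 3.367%.

Labor's share = 1 − 0.29 − 0.24 = 0.47.
Physical capital: 0.29 × 3.5 = 1.015 pp.
Average years of schooling: 0.24 × 3.3 = 0.792 pp.
Total hours worked: 0.47 × (-2) = -0.94 pp.
Output growth = 2.5 + 0.867 = 3.367%.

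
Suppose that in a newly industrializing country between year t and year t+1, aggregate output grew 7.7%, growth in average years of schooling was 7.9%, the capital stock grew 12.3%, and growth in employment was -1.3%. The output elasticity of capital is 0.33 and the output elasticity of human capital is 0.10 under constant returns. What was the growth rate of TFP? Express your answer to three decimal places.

Labor's share = 1 − 0.33 − 0.1 = 0.57.
The capital stock: 0.33 × 12.3 = 4.059 pp.
Average years of schooling: 0.1 × 7.9 = 0.79 pp.
Employment: 0.57 × (-1.3) = -0.741 pp.
TFP growth = 7.7 − 4.108 = 3.592%.

3.592%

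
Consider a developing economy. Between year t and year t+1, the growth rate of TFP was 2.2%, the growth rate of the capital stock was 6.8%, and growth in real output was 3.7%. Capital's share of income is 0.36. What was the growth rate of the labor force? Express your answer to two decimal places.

Labor's share = 1 − 0.36 = 0.64.
gY = gA + 0.36×6.8 + 0.64×g.
0.64×g = 3.7 − 2.2 − 2.448 = -0.948.
g = -0.948 / 0.64 = -1.4813%.

-1.48%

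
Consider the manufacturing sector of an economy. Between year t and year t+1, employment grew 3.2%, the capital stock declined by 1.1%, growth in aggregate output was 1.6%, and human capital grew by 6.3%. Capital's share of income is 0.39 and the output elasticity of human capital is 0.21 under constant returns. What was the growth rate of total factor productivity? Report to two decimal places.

-0.57%

Labor's share = 1 − 0.39 − 0.21 = 0.4.
The capital stock: 0.39 × (-1.1) = -0.429 pp.
Human capital: 0.21 × 6.3 = 1.323 pp.
Employment: 0.4 × 3.2 = 1.28 pp.
TFP growth = 1.6 − 2.174 = -0.574%.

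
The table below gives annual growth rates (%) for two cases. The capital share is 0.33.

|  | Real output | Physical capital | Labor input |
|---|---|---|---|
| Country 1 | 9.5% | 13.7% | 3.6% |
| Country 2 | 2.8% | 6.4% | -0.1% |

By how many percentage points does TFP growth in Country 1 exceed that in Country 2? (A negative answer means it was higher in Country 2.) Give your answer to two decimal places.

1.81 percentage points

Labor's share = 1 − 0.33 = 0.67.
Country 1: TFP = 9.5 − 4.521 − 2.412 = 2.567%.
Country 2: TFP = 2.8 − 2.112 + 0.067 = 0.755%.
Difference = 2.567 − (0.755) = 1.812 pp.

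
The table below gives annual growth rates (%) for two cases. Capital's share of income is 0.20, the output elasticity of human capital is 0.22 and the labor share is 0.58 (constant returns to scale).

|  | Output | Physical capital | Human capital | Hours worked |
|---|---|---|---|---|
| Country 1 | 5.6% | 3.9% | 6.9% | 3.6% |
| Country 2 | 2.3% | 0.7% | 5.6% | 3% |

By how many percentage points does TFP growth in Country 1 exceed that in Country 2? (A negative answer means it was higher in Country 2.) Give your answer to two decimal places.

Labor's share = 1 − 0.2 − 0.22 = 0.58.
Country 1: TFP = 5.6 − 0.78 − 1.518 − 2.088 = 1.214%.
Country 2: TFP = 2.3 − 0.14 − 1.232 − 1.74 = -0.812%.
Difference = 1.214 − (-0.812) = 2.026 pp.

2.03 percentage points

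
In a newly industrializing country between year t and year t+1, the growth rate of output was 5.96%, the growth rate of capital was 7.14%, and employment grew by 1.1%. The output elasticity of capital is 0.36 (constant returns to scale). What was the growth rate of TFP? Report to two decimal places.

TFP grew 2.69%.

Labor's share = 1 − 0.36 = 0.64.
Capital: 0.36 × 7.14 = 2.5704 pp.
Employment: 0.64 × 1.1 = 0.704 pp.
TFP growth = 5.96 − 3.2744 = 2.6856%.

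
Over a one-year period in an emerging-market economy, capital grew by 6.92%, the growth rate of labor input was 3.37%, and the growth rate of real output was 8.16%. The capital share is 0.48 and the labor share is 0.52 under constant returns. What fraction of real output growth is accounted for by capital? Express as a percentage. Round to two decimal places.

Capital contributed 0.48 × 6.92 = 3.3216 pp.
Share of growth = 3.3216 / 8.16 × 100 = 40.7059%.

40.71%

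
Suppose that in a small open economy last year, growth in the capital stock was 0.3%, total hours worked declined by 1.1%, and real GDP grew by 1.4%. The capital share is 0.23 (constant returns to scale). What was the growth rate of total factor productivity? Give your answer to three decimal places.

Labor's share = 1 − 0.23 = 0.77.
The capital stock: 0.23 × 0.3 = 0.069 pp.
Total hours worked: 0.77 × (-1.1) = -0.847 pp.
TFP growth = 1.4 + 0.778 = 2.178%.

2.178%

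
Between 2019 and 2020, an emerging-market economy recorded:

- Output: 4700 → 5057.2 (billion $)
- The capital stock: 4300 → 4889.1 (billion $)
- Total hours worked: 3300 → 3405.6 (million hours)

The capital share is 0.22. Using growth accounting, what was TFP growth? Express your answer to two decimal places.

Output growth = (5057.2 − 4700) / 4700 = 7.6%.
The capital stock growth = (4889.1 − 4300) / 4300 = 13.7%.
Total hours worked growth = (3405.6 − 3300) / 3300 = 3.2%.
Labor's share = 1 − 0.22 = 0.78.
The capital stock: 0.22 × 13.7 = 3.014 pp.
Total hours worked: 0.78 × 3.2 = 2.496 pp.
TFP growth = 7.6 − 5.51 = 2.09%.

TFP growth was 2.09%.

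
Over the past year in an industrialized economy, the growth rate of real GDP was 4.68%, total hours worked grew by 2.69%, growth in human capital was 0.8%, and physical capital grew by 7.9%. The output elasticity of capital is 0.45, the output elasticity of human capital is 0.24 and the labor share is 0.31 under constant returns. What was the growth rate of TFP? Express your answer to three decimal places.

0.099%

Labor's share = 1 − 0.45 − 0.24 = 0.31.
Physical capital: 0.45 × 7.9 = 3.555 pp.
Human capital: 0.24 × 0.8 = 0.192 pp.
Total hours worked: 0.31 × 2.69 = 0.8339 pp.
TFP growth = 4.68 − 4.5809 = 0.0991%.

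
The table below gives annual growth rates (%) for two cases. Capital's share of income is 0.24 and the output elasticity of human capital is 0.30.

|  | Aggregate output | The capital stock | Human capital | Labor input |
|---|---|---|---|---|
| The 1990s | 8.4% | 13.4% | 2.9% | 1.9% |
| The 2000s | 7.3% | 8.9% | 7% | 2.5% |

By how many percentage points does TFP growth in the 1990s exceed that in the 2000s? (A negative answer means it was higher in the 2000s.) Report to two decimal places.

Labor's share = 1 − 0.24 − 0.3 = 0.46.
The 1990s: TFP = 8.4 − 3.216 − 0.87 − 0.874 = 3.44%.
The 2000s: TFP = 7.3 − 2.136 − 2.1 − 1.15 = 1.914%.
Difference = 3.44 − (1.914) = 1.526 pp.

1.53 percentage points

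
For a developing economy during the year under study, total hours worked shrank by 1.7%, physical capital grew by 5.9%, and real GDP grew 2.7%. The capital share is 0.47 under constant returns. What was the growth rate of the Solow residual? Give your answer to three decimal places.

0.828%

Labor's share = 1 − 0.47 = 0.53.
Physical capital: 0.47 × 5.9 = 2.773 pp.
Total hours worked: 0.53 × (-1.7) = -0.901 pp.
TFP growth = 2.7 − 1.872 = 0.828%.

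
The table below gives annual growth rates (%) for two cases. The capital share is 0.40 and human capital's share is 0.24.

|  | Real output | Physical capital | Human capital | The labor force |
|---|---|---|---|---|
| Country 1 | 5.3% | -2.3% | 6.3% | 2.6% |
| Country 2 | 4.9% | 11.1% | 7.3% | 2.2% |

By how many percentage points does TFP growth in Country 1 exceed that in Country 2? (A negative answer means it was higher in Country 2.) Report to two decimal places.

5.86 percentage points

Labor's share = 1 − 0.4 − 0.24 = 0.36.
Country 1: TFP = 5.3 + 0.92 − 1.512 − 0.936 = 3.772%.
Country 2: TFP = 4.9 − 4.44 − 1.752 − 0.792 = -2.084%.
Difference = 3.772 − (-2.084) = 5.856 pp.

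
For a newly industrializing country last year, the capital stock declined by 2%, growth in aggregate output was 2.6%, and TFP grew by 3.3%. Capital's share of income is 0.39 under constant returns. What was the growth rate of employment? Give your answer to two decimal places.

Employment grew 0.13%.

Labor's share = 1 − 0.39 = 0.61.
gY = gA + 0.39×(-2) + 0.61×g.
0.61×g = 2.6 − 3.3 + 0.78 = 0.08.
g = 0.08 / 0.61 = 0.1311%.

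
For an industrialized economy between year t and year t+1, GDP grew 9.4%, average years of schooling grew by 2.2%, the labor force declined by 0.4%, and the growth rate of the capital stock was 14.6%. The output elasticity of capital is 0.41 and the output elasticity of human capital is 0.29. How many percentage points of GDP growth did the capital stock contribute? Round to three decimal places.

5.986 percentage points

Contribution = share × growth = 0.41 × 14.6 = 5.986 pp.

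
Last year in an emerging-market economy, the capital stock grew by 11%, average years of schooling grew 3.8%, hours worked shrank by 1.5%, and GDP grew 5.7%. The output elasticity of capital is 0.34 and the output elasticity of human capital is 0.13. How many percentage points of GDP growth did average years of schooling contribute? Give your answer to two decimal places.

Contribution = share × growth = 0.13 × 3.8 = 0.494 pp.

0.49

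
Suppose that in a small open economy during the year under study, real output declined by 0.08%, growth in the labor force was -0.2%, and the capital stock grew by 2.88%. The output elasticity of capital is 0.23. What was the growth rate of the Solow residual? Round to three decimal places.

-0.588%

Labor's share = 1 − 0.23 = 0.77.
The capital stock: 0.23 × 2.88 = 0.6624 pp.
The labor force: 0.77 × (-0.2) = -0.154 pp.
TFP growth = -0.08 − 0.5084 = -0.5884%.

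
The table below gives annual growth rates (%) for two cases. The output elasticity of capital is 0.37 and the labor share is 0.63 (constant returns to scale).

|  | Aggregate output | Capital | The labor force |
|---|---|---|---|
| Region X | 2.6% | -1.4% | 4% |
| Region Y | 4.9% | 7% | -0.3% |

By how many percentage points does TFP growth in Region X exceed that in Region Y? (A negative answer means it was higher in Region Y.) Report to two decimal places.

-1.90 percentage points

Labor's share = 1 − 0.37 = 0.63.
Region X: TFP = 2.6 + 0.518 − 2.52 = 0.598%.
Region Y: TFP = 4.9 − 2.59 + 0.189 = 2.499%.
Difference = 0.598 − (2.499) = -1.901 pp.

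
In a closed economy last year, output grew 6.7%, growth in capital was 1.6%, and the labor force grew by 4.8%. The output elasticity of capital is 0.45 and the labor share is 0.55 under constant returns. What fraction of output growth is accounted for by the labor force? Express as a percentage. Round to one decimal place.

Labor's share = 1 − 0.45 = 0.55.
The labor force contributed 0.55 × 4.8 = 2.64 pp.
Share of growth = 2.64 / 6.7 × 100 = 39.403%.

The labor force accounted for 39.4% of growth.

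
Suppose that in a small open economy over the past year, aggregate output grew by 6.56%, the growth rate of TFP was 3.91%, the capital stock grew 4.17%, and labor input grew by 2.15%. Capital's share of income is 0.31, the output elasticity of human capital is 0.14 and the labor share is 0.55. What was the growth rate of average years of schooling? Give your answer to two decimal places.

Labor's share = 1 − 0.31 − 0.14 = 0.55.
gY = gA + 0.31×4.17 + 0.55×2.15 + 0.14×g.
0.14×g = 6.56 − 3.91 − 2.4752 = 0.1748.
g = 0.1748 / 0.14 = 1.2486%.

1.25%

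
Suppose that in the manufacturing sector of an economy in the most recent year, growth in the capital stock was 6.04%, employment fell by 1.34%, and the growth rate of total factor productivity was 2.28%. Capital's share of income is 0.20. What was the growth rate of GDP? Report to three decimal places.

2.416%

Labor's share = 1 − 0.2 = 0.8.
The capital stock: 0.2 × 6.04 = 1.208 pp.
Employment: 0.8 × (-1.34) = -1.072 pp.
Output growth = 2.28 + 0.136 = 2.416%.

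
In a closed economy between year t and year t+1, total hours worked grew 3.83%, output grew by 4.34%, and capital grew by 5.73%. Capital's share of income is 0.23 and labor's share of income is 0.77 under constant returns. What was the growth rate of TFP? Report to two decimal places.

Labor's share = 1 − 0.23 = 0.77.
Capital: 0.23 × 5.73 = 1.3179 pp.
Total hours worked: 0.77 × 3.83 = 2.9491 pp.
TFP growth = 4.34 − 4.267 = 0.073%.

0.07%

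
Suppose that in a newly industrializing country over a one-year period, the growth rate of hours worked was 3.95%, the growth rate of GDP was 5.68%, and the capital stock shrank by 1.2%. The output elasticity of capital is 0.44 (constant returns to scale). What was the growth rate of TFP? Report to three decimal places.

3.996%

Labor's share = 1 − 0.44 = 0.56.
The capital stock: 0.44 × (-1.2) = -0.528 pp.
Hours worked: 0.56 × 3.95 = 2.212 pp.
TFP growth = 5.68 − 1.684 = 3.996%.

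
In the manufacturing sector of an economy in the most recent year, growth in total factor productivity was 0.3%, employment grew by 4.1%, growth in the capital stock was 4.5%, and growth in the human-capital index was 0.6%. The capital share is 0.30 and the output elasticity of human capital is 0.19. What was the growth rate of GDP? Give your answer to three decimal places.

GDP grew 3.855%.

Labor's share = 1 − 0.3 − 0.19 = 0.51.
The capital stock: 0.3 × 4.5 = 1.35 pp.
The human-capital index: 0.19 × 0.6 = 0.114 pp.
Employment: 0.51 × 4.1 = 2.091 pp.
Output growth = 0.3 + 3.555 = 3.855%.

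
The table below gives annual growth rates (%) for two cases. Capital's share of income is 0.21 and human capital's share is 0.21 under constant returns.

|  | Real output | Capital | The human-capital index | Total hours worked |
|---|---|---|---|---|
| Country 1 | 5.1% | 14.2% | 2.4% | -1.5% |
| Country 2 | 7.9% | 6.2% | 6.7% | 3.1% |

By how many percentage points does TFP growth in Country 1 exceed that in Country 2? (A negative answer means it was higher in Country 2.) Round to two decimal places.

Labor's share = 1 − 0.21 − 0.21 = 0.58.
Country 1: TFP = 5.1 − 2.982 − 0.504 + 0.87 = 2.484%.
Country 2: TFP = 7.9 − 1.302 − 1.407 − 1.798 = 3.393%.
Difference = 2.484 − (3.393) = -0.909 pp.

-0.91 percentage points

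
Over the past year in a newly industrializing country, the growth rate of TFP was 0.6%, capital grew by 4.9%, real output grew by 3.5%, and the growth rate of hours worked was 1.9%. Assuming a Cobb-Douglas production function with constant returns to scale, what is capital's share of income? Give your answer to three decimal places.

gY = gA + α·gK + (1−α)·gL, so gY − gA − gL = α(gK − gL).
3.5 − 0.6 − 1.9 = α × (4.9 − 1.9).
1 = 3 α, so α = 0.33333.

0.333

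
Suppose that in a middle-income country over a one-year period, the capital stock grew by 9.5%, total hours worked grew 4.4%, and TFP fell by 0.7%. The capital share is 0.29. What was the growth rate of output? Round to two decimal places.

Output growth was 5.18%.

Labor's share = 1 − 0.29 = 0.71.
The capital stock: 0.29 × 9.5 = 2.755 pp.
Total hours worked: 0.71 × 4.4 = 3.124 pp.
Output growth = -0.7 + 5.879 = 5.179%.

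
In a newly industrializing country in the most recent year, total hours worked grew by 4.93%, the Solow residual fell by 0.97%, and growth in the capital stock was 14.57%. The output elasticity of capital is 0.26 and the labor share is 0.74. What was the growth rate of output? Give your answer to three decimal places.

Labor's share = 1 − 0.26 = 0.74.
The capital stock: 0.26 × 14.57 = 3.7882 pp.
Total hours worked: 0.74 × 4.93 = 3.6482 pp.
Output growth = -0.97 + 7.4364 = 6.4664%.

6.466%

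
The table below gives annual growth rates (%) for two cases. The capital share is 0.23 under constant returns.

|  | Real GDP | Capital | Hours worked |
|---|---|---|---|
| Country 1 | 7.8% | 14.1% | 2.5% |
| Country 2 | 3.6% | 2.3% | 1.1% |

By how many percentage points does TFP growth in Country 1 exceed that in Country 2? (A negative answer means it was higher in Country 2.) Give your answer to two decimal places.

Labor's share = 1 − 0.23 = 0.77.
Country 1: TFP = 7.8 − 3.243 − 1.925 = 2.632%.
Country 2: TFP = 3.6 − 0.529 − 0.847 = 2.224%.
Difference = 2.632 − (2.224) = 0.408 pp.

0.41 percentage points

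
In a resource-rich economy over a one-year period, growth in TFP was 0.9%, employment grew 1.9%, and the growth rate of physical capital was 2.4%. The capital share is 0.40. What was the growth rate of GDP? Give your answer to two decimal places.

Labor's share = 1 − 0.4 = 0.6.
Physical capital: 0.4 × 2.4 = 0.96 pp.
Employment: 0.6 × 1.9 = 1.14 pp.
Output growth = 0.9 + 2.1 = 3%.

GDP grew 3.00%.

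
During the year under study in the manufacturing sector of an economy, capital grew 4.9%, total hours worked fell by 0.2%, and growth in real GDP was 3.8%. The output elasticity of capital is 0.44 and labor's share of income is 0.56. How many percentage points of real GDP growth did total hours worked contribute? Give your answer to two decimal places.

Labor's share = 1 − 0.44 = 0.56.
Contribution = share × growth = 0.56 × (-0.2) = -0.112 pp.

-0.11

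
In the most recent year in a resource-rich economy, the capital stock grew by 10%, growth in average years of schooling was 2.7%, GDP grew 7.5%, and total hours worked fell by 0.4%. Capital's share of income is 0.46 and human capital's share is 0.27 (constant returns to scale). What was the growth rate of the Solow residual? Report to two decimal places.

Labor's share = 1 − 0.46 − 0.27 = 0.27.
The capital stock: 0.46 × 10 = 4.6 pp.
Average years of schooling: 0.27 × 2.7 = 0.729 pp.
Total hours worked: 0.27 × (-0.4) = -0.108 pp.
TFP growth = 7.5 − 5.221 = 2.279%.

The Solow residual growth was 2.28%.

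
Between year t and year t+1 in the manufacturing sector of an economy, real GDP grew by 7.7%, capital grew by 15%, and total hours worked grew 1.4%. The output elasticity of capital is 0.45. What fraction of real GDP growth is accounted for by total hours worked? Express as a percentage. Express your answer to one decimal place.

10.0%

Labor's share = 1 − 0.45 = 0.55.
Total hours worked contributed 0.55 × 1.4 = 0.77 pp.
Share of growth = 0.77 / 7.7 × 100 = 10%.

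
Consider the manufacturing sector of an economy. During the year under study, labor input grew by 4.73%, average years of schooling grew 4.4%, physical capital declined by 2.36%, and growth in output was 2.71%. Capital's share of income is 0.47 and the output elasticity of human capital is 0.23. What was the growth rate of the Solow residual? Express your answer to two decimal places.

1.39%

Labor's share = 1 − 0.47 − 0.23 = 0.3.
Physical capital: 0.47 × (-2.36) = -1.1092 pp.
Average years of schooling: 0.23 × 4.4 = 1.012 pp.
Labor input: 0.3 × 4.73 = 1.419 pp.
TFP growth = 2.71 − 1.3218 = 1.3882%.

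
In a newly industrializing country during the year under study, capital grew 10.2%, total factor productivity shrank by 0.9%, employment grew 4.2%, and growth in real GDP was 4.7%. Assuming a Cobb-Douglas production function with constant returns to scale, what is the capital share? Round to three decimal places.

α = 0.233

gY = gA + α·gK + (1−α)·gL, so gY − gA − gL = α(gK − gL).
4.7 + 0.9 − 4.2 = α × (10.2 − 4.2).
1.4 = 6 α, so α = 0.23333.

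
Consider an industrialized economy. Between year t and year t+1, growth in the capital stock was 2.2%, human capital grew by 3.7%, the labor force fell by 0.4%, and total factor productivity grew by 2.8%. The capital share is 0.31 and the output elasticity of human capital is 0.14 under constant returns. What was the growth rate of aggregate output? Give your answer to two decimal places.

Labor's share = 1 − 0.31 − 0.14 = 0.55.
The capital stock: 0.31 × 2.2 = 0.682 pp.
Human capital: 0.14 × 3.7 = 0.518 pp.
The labor force: 0.55 × (-0.4) = -0.22 pp.
Output growth = 2.8 + 0.98 = 3.78%.

3.78%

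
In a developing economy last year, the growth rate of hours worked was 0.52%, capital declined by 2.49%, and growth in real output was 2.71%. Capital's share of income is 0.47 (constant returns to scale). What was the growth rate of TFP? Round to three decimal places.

TFP growth was 3.605%.

Labor's share = 1 − 0.47 = 0.53.
Capital: 0.47 × (-2.49) = -1.1703 pp.
Hours worked: 0.53 × 0.52 = 0.2756 pp.
TFP growth = 2.71 + 0.8947 = 3.6047%.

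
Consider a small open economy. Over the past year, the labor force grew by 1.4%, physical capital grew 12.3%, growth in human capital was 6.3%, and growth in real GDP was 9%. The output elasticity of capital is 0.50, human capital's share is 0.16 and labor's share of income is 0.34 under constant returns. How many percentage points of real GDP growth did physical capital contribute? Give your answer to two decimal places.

6.15

Contribution = share × growth = 0.5 × 12.3 = 6.15 pp.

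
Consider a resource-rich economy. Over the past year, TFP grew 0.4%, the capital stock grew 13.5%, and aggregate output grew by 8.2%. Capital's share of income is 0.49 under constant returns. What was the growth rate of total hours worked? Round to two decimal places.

2.32%

Labor's share = 1 − 0.49 = 0.51.
gY = gA + 0.49×13.5 + 0.51×g.
0.51×g = 8.2 − 0.4 − 6.615 = 1.185.
g = 1.185 / 0.51 = 2.3235%.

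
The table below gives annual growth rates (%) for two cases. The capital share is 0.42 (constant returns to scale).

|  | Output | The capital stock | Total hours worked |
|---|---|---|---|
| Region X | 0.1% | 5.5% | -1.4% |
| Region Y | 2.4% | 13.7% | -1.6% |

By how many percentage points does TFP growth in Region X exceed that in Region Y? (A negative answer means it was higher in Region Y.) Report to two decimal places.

1.03 percentage points

Labor's share = 1 − 0.42 = 0.58.
Region X: TFP = 0.1 − 2.31 + 0.812 = -1.398%.
Region Y: TFP = 2.4 − 5.754 + 0.928 = -2.426%.
Difference = -1.398 − (-2.426) = 1.028 pp.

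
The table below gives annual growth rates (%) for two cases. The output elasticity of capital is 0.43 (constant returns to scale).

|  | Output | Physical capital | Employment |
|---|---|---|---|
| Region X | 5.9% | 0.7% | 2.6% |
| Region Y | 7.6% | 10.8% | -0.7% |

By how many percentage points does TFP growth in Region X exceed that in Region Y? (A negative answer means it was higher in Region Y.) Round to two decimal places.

0.76 percentage points

Labor's share = 1 − 0.43 = 0.57.
Region X: TFP = 5.9 − 0.301 − 1.482 = 4.117%.
Region Y: TFP = 7.6 − 4.644 + 0.399 = 3.355%.
Difference = 4.117 − (3.355) = 0.762 pp.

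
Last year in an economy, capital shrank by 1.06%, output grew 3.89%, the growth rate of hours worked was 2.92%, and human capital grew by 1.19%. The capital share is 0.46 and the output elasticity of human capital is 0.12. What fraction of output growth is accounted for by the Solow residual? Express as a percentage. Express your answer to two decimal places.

Labor's share = 1 − 0.46 − 0.12 = 0.42.
Capital: 0.46 × (-1.06) = -0.4876 pp.
Human capital: 0.12 × 1.19 = 0.1428 pp.
Hours worked: 0.42 × 2.92 = 1.2264 pp.
TFP growth = 3.89 − 0.8816 = 3.0084%.
TFP share of growth = 3.0084 / 3.89 × 100 = 77.3368%.

The Solow residual accounted for 77.34% of growth.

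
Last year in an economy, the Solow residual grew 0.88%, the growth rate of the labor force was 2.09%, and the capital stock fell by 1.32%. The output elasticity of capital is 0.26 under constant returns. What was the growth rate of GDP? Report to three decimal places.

GDP growth was 2.083%.

Labor's share = 1 − 0.26 = 0.74.
The capital stock: 0.26 × (-1.32) = -0.3432 pp.
The labor force: 0.74 × 2.09 = 1.5466 pp.
Output growth = 0.88 + 1.2034 = 2.0834%.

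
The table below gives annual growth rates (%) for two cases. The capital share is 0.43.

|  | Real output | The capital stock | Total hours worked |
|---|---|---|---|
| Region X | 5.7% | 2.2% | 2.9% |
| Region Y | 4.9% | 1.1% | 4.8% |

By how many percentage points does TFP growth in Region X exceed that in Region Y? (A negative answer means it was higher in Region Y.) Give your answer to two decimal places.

1.41 percentage points

Labor's share = 1 − 0.43 = 0.57.
Region X: TFP = 5.7 − 0.946 − 1.653 = 3.101%.
Region Y: TFP = 4.9 − 0.473 − 2.736 = 1.691%.
Difference = 3.101 − (1.691) = 1.41 pp.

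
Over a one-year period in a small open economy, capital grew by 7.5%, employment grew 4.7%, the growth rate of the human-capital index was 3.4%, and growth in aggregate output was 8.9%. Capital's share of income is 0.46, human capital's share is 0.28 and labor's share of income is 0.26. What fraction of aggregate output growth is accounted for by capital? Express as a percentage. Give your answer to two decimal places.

Capital accounted for 38.76% of growth.

Capital contributed 0.46 × 7.5 = 3.45 pp.
Share of growth = 3.45 / 8.9 × 100 = 38.764%.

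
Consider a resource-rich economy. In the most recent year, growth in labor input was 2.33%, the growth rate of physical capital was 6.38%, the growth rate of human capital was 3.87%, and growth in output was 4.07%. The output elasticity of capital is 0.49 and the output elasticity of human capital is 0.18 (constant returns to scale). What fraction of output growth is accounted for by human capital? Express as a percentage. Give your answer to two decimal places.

17.12%

Human capital contributed 0.18 × 3.87 = 0.6966 pp.
Share of growth = 0.6966 / 4.07 × 100 = 17.1155%.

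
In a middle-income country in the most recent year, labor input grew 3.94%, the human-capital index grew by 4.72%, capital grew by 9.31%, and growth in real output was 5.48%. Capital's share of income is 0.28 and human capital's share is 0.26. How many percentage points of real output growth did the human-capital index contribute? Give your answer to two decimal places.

Contribution = share × growth = 0.26 × 4.72 = 1.2272 pp.

1.23 percentage points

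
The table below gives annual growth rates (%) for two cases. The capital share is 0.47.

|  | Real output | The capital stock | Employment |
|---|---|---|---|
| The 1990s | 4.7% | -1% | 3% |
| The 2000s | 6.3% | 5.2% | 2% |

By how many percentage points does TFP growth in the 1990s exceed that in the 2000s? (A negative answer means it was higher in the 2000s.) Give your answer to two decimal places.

Labor's share = 1 − 0.47 = 0.53.
The 1990s: TFP = 4.7 + 0.47 − 1.59 = 3.58%.
The 2000s: TFP = 6.3 − 2.444 − 1.06 = 2.796%.
Difference = 3.58 − (2.796) = 0.784 pp.

0.78 percentage points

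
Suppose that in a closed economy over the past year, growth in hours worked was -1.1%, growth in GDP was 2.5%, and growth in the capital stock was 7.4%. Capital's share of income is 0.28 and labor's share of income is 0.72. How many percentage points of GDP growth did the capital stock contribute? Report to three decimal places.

Contribution = share × growth = 0.28 × 7.4 = 2.072 pp.

2.072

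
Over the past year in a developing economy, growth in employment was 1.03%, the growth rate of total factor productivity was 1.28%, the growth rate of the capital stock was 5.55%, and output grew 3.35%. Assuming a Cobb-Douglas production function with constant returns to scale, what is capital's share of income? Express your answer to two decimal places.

gY = gA + α·gK + (1−α)·gL, so gY − gA − gL = α(gK − gL).
3.35 − 1.28 − 1.03 = α × (5.55 − 1.03).
1.04 = 4.52 α, so α = 0.2301.

α = 0.23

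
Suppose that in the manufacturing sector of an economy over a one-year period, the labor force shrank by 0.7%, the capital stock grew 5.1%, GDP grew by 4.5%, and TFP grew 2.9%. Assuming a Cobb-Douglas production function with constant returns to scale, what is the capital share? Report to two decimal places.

α = 0.40

gY = gA + α·gK + (1−α)·gL, so gY − gA − gL = α(gK − gL).
4.5 − 2.9 + 0.7 = α × (5.1 − (-0.7)).
2.3 = 5.8 α, so α = 0.3966.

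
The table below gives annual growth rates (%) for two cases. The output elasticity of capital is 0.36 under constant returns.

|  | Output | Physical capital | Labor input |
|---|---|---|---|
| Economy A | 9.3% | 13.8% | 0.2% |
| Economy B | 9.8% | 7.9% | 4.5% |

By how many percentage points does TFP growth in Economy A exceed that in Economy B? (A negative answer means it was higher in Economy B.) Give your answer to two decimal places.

0.13 percentage points

Labor's share = 1 − 0.36 = 0.64.
Economy A: TFP = 9.3 − 4.968 − 0.128 = 4.204%.
Economy B: TFP = 9.8 − 2.844 − 2.88 = 4.076%.
Difference = 4.204 − (4.076) = 0.128 pp.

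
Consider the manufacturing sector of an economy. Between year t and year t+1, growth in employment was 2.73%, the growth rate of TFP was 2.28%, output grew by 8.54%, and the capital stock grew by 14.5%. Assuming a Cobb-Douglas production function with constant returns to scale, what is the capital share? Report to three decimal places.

gY = gA + α·gK + (1−α)·gL, so gY − gA − gL = α(gK − gL).
8.54 − 2.28 − 2.73 = α × (14.5 − 2.73).
3.53 = 11.77 α, so α = 0.29992.

0.300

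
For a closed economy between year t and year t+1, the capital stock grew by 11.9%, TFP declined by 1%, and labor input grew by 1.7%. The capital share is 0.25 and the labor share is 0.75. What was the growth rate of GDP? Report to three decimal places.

Labor's share = 1 − 0.25 = 0.75.
The capital stock: 0.25 × 11.9 = 2.975 pp.
Labor input: 0.75 × 1.7 = 1.275 pp.
Output growth = -1 + 4.25 = 3.25%.

GDP grew 3.250%.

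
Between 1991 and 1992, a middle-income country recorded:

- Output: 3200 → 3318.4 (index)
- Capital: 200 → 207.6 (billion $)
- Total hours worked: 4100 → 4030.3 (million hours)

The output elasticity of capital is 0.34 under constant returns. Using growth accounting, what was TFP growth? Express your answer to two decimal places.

Output growth = (3318.4 − 3200) / 3200 = 3.7%.
Capital growth = (207.6 − 200) / 200 = 3.8%.
Total hours worked growth = (4030.3 − 4100) / 4100 = -1.7%.
Labor's share = 1 − 0.34 = 0.66.
Capital: 0.34 × 3.8 = 1.292 pp.
Total hours worked: 0.66 × (-1.7) = -1.122 pp.
TFP growth = 3.7 − 0.17 = 3.53%.

3.53%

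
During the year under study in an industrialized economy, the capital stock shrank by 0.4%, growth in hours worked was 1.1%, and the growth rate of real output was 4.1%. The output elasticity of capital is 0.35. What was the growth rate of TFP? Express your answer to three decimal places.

3.525%

Labor's share = 1 − 0.35 = 0.65.
The capital stock: 0.35 × (-0.4) = -0.14 pp.
Hours worked: 0.65 × 1.1 = 0.715 pp.
TFP growth = 4.1 − 0.575 = 3.525%.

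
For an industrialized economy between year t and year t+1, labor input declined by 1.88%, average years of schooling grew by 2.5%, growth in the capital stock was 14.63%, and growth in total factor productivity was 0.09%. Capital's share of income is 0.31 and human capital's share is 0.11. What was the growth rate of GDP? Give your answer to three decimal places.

Labor's share = 1 − 0.31 − 0.11 = 0.58.
The capital stock: 0.31 × 14.63 = 4.5353 pp.
Average years of schooling: 0.11 × 2.5 = 0.275 pp.
Labor input: 0.58 × (-1.88) = -1.0904 pp.
Output growth = 0.09 + 3.7199 = 3.8099%.

3.810%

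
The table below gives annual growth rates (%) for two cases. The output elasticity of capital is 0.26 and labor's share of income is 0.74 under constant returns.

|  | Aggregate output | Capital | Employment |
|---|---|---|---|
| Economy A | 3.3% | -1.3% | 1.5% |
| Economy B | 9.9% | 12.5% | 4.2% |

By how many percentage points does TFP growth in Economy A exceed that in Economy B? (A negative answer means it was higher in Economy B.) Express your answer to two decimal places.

-1.01 percentage points

Labor's share = 1 − 0.26 = 0.74.
Economy A: TFP = 3.3 + 0.338 − 1.11 = 2.528%.
Economy B: TFP = 9.9 − 3.25 − 3.108 = 3.542%.
Difference = 2.528 − (3.542) = -1.014 pp.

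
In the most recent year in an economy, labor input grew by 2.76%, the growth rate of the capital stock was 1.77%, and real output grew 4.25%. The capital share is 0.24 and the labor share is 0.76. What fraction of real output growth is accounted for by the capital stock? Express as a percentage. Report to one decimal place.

The capital stock contributed 0.24 × 1.77 = 0.4248 pp.
Share of growth = 0.4248 / 4.25 × 100 = 9.995%.

10.0%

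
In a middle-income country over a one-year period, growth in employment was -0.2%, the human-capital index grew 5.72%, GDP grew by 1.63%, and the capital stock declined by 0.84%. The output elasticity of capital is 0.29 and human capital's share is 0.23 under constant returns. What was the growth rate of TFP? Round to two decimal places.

0.65%

Labor's share = 1 − 0.29 − 0.23 = 0.48.
The capital stock: 0.29 × (-0.84) = -0.2436 pp.
The human-capital index: 0.23 × 5.72 = 1.3156 pp.
Employment: 0.48 × (-0.2) = -0.096 pp.
TFP growth = 1.63 − 0.976 = 0.654%.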